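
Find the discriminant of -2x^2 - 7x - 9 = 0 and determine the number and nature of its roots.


For ax^2 + bx + c = 0, discriminant D = b^2 - 4ac
Here a = -2, b = -7, c = -9
D = (-7)^2 - 4(-2)(-9) = 49 - 72 = -23

D = -23 < 0
The equation has no real roots (2 complex conjugate roots).

Discriminant = -23, no real roots (2 complex conjugate roots)


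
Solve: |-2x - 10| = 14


An absolute value equation |expr| = 14 gives two cases:
Case 1: -2x - 10 = 14
  -2x = 24, so x = -12
Case 2: -2x - 10 = -14
  -2x = -4, so x = 2

x = -12, x = 2


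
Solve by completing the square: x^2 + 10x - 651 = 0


Start: x^2 + 10x - 651 = 0
Move constant: x^2 + 10x = 651
Half of 10 is 5, squared is 25
Add 25 to both sides: x^2 + 10x + 25 = 676
(x + 5)^2 = 676
x + 5 = ±26
x = -5 + 26 = 21 or x = -5 - 26 = -31

x = -31, x = 21


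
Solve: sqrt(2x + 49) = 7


Square both sides: 2x + 49 = 7^2 = 49
2x = 49 - 49 = 0
x = 0
Check: sqrt(2*0 + 49) = sqrt(49) = 7 ✓

x = 0


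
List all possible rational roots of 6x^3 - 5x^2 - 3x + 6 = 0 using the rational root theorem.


Rational root theorem: possible roots are ±p/q where:
  p divides the constant term (6): p ∈ {1, 2, 3, 6}
  q divides the leading coefficient (6): q ∈ {1, 2, 3, 6}

All possible rational roots: -6, -3, -2, -3/2, -1, -2/3, -1/2, -1/3, -1/6, 1/6, 1/3, 1/2, 2/3, 1, 3/2, 2, 3, 6

-6, -3, -2, -3/2, -1, -2/3, -1/2, -1/3, -1/6, 1/6, 1/3, 1/2, 2/3, 1, 3/2, 2, 3, 6


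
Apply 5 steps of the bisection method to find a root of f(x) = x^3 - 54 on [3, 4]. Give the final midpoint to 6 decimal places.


f(x) = x^3 - 54
f(3) = -27 < 0
f(4) = 10 > 0

Step 1: midpoint = (3.000000 + 4.000000)/2 = 3.500000
  f(3.500000) = -11.125000
  f(mid) < 0, so root is in [3.500000, 4.000000]

Step 2: midpoint = (3.500000 + 4.000000)/2 = 3.750000
  f(3.750000) = -1.265625
  f(mid) < 0, so root is in [3.750000, 4.000000]

Step 3: midpoint = (3.750000 + 4.000000)/2 = 3.875000
  f(3.875000) = 4.185547
  f(mid) > 0, so root is in [3.750000, 3.875000]

Step 4: midpoint = (3.750000 + 3.875000)/2 = 3.812500
  f(3.812500) = 1.415283
  f(mid) > 0, so root is in [3.750000, 3.812500]

Step 5: midpoint = (3.750000 + 3.812500)/2 = 3.781250
  f(3.781250) = 0.063751
  f(mid) > 0, so root is in [3.750000, 3.781250]

midpoint = 3.781250


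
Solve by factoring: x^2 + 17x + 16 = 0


We need two numbers that multiply to 16 and add to 17.
Those numbers are 16 and 1 (since 16 * 1 = 16 and 16 + 1 = 17).
So x^2 + 17x + 16 = (x + 16)(x + 1) = 0
Setting each factor to zero: x = -16 or x = -1

x = -16, x = -1


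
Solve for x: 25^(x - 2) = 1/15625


Express both sides with the same base.
1/15625 = 25^(-3)
Since the bases match, equate exponents: x - 2 = -3
So x = -3 - (-2) = -1

x = -1


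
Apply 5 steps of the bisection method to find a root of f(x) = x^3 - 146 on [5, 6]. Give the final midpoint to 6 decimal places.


f(x) = x^3 - 146
f(5) = -21 < 0
f(6) = 70 > 0

Step 1: midpoint = (5.000000 + 6.000000)/2 = 5.500000
  f(5.500000) = 20.375000
  f(mid) > 0, so root is in [5.000000, 5.500000]

Step 2: midpoint = (5.000000 + 5.500000)/2 = 5.250000
  f(5.250000) = -1.296875
  f(mid) < 0, so root is in [5.250000, 5.500000]

Step 3: midpoint = (5.250000 + 5.500000)/2 = 5.375000
  f(5.375000) = 9.287109
  f(mid) > 0, so root is in [5.250000, 5.375000]

Step 4: midpoint = (5.250000 + 5.375000)/2 = 5.312500
  f(5.312500) = 3.932861
  f(mid) > 0, so root is in [5.250000, 5.312500]

Step 5: midpoint = (5.250000 + 5.312500)/2 = 5.281250
  f(5.281250) = 1.302521
  f(mid) > 0, so root is in [5.250000, 5.281250]

midpoint = 5.281250


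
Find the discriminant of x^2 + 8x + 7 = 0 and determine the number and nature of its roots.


For ax^2 + bx + c = 0, discriminant D = b^2 - 4ac
Here a = 1, b = 8, c = 7
D = (8)^2 - 4(1)(7) = 64 - 28 = 36

D = 36 > 0 and is a perfect square (sqrt = 6)
The equation has 2 distinct real rational roots.

Discriminant = 36, 2 distinct real rational roots


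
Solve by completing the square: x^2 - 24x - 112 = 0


Start: x^2 - 24x - 112 = 0
Move constant: x^2 - 24x = 112
Half of -24 is -12, squared is 144
Add 144 to both sides: x^2 - 24x + 144 = 256
(x - 12)^2 = 256
x - 12 = ±16
x = 12 + 16 = 28 or x = 12 - 16 = -4

x = -4, x = 28


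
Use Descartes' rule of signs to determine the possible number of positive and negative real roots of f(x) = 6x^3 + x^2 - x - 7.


Descartes' rule of signs:

For positive roots, count sign changes in f(x) = 6x^3 + x^2 - x - 7:
Signs of coefficients: +, +, -, -
Number of sign changes: 1
Possible positive real roots: 1

For negative roots, examine f(-x) = -6x^3 + x^2 + x - 7:
Signs of coefficients: -, +, +, -
Number of sign changes: 2
Possible negative real roots: 2, 0

Positive roots: 1; Negative roots: 2 or 0


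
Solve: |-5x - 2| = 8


An absolute value equation |expr| = 8 gives two cases:
Case 1: -5x - 2 = 8
  -5x = 10, so x = -2
Case 2: -5x - 2 = -8
  -5x = -6, so x = 6/5

x = -2, x = 6/5


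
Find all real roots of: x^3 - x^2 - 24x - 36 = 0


Let p(x) = x^3 - x^2 - 24x - 36. By the rational root theorem (leading coefficient 1), any rational root is an integer divisor of 36: try ±1, ±2, ... in turn.
Test x = 1: value = -60 ≠ 0.
Test x = -1: value = -14 ≠ 0.
Test x = 2: value = -80 ≠ 0.
Test x = -2: value = 0 ✓, so (x + 2) is a factor.
Synthetic division by (x + 2): bring down 1; 1(-2) - 1 = -3; (-3)(-2) - 24 = -18; (-18)(-2) - 36 = 0 → quotient x^2 - 3x - 18, remainder 0.
Solve the quadratic x^2 - 3x - 18 = 0: discriminant = (-3)^2 - 4(1)(-18) = 9 + 72 = 81.
sqrt(81) = 9, so x = (3 ± 9)/2: x = 6 or x = -3.

x = -3, x = -2, x = 6


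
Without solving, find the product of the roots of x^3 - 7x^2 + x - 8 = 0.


By Vieta's formulas for x^3 + bx^2 + cx + d = 0:
  r1 + r2 + r3 = -b/a = 7
  r1*r2 + r1*r3 + r2*r3 = c/a = 1
  r1*r2*r3 = -d/a = 8


Product = 8


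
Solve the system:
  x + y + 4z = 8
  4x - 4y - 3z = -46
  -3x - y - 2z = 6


Using Cramer's rule. Expand each determinant along the first row.
D  = 1*[(-4)*(-2) - (-3)*(-1)] - 1*[4*(-2) - (-3)*(-3)] + 4*[4*(-1) - (-4)*(-3)]
  = 1*(5) - 1*(-17) + 4*(-16) = -42
Dx = 8*[(-4)*(-2) - (-3)*(-1)] - 1*[(-46)*(-2) - (-3)*6] + 4*[(-46)*(-1) - (-4)*6]
  = 8*(5) - 1*(110) + 4*(70) = 210
Dy = 1*[(-46)*(-2) - (-3)*6] - 8*[4*(-2) - (-3)*(-3)] + 4*[4*6 - (-46)*(-3)]
  = 1*(110) - 8*(-17) + 4*(-114) = -210
Dz = 1*[(-4)*6 - (-46)*(-1)] - 1*[4*6 - (-46)*(-3)] + 8*[4*(-1) - (-4)*(-3)]
  = 1*(-70) - 1*(-114) + 8*(-16) = -84
x = Dx/D = 210/-42 = -5, y = Dy/D = -210/-42 = 5, z = Dz/D = -84/-42 = 2
Check eq1: (1)(-5) + (1)(5) + (4)(2) = 8 = 8 ✓
Check eq2: (4)(-5) + (-4)(5) + (-3)(2) = -46 = -46 ✓
Check eq3: (-3)(-5) + (-1)(5) + (-2)(2) = 6 = 6 ✓

x = -5, y = 5, z = 2


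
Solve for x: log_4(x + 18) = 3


Convert to exponential form: x + 18 = 4^3 = 64
x = 64 - 18 = 46
Check: log_4(46 + 18) = log_4(64) = log_4(64) = 3 ✓

x = 46


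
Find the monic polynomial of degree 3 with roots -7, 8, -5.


A monic polynomial with roots -7, 8, -5 is:
p(x) = (x + 7)(x - 8)(x + 5)
After multiplying by (x + 7): x + 7
After multiplying by (x - 8): x^2 - x - 56
After multiplying by (x + 5): x^3 + 4x^2 - 61x - 280

x^3 + 4x^2 - 61x - 280


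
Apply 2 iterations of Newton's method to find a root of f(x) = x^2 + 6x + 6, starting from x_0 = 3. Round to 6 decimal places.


Newton's method: x_(n+1) = x_n - f(x_n)/f'(x_n)
f(x) = x^2 + 6x + 6
f'(x) = 2x + 6

Iteration 1:
  f(3.000000) = 33.000000
  f'(3.000000) = 12.000000
  x_1 = 3.000000 - (33.000000)/(12.000000) = 0.250000

Iteration 2:
  f(0.250000) = 7.562500
  f'(0.250000) = 6.500000
  x_2 = 0.250000 - (7.562500)/(6.500000) = -0.913462

x_2 = -0.913462


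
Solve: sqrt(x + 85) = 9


Square both sides: x + 85 = 9^2 = 81
x = 81 - 85 = -4
x = -4
Check: sqrt(1*(-4) + 85) = sqrt(81) = 9 ✓

x = -4


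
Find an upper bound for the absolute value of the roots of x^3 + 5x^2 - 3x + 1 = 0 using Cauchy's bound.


Cauchy's bound: all roots r satisfy |r| <= 1 + max(|a_i/a_n|) for i = 0,...,n-1
where a_n is the leading coefficient.

Coefficients: [1, 5, -3, 1]
Leading coefficient a_n = 1
Ratios |a_i/a_n|: 5, 3, 1
Maximum ratio: 5
Cauchy's bound: |r| <= 1 + 5 = 6

Upper bound = 6


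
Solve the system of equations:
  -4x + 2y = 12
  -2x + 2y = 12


Using Cramer's rule:
Determinant D = (-4)(2) - (-2)(2) = -8 + 4 = -4
Dx = (12)(2) - (12)(2) = 24 - 24 = 0
Dy = (-4)(12) - (-2)(12) = -48 + 24 = -24
x = Dx/D = 0/-4 = 0
y = Dy/D = -24/-4 = 6

x = 0, y = 6


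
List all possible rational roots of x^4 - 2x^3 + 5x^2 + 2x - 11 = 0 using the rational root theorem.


Rational root theorem: possible roots are ±p/q where:
  p divides the constant term (-11): p ∈ {1, 11}
  q divides the leading coefficient (1): q ∈ {1}

All possible rational roots: -11, -1, 1, 11

-11, -1, 1, 11


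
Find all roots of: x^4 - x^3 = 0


The lowest-degree term is x^3, so x = 0 is a root with multiplicity 3. Factor out x^3:
  x - 1 = 0
Linear factor x - 1 = 0 gives x = 1.
Collecting all roots found:

x = 0 (multiplicity 3), x = 1


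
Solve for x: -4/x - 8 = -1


Subtract -8 from both sides: -4/x = 7
Multiply both sides by x: -4 = 7 * x
Divide by 7: x = -4/7

x = -4/7


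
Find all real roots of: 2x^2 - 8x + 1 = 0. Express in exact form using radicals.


Using the quadratic formula: x = (-b ± sqrt(b^2 - 4ac)) / (2a)
Here a = 2, b = -8, c = 1
Discriminant = b^2 - 4ac = (-8)^2 - 4(2)(1) = 64 - 8 = 56
Since discriminant = 56 > 0, there are two real roots.
x = (8 ± 2*sqrt(14)) / 4
Simplifying: x = (4 ± sqrt(14)) / 2
Numerically: x ≈ 3.8708 or x ≈ 0.1292

x = (4 + sqrt(14)) / 2 or x = (4 - sqrt(14)) / 2


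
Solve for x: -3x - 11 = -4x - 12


Starting with: -3x - 11 = -4x - 12
Move all x terms to left: (-3 + 4)x = -12 + 11
Simplify: x = -1
Divide both sides by 1: x = -1

x = -1


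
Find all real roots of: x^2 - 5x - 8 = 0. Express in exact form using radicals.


Using the quadratic formula: x = (-b ± sqrt(b^2 - 4ac)) / (2a)
Here a = 1, b = -5, c = -8
Discriminant = b^2 - 4ac = (-5)^2 - 4(1)(-8) = 25 + 32 = 57
Since discriminant = 57 > 0, there are two real roots.
x = (5 ± sqrt(57)) / 2
Numerically: x ≈ 6.2749 or x ≈ -1.2749

x = (5 + sqrt(57)) / 2 or x = (5 - sqrt(57)) / 2


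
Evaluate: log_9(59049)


We need the exponent such that 9^? = 59049
9^5 = 59049
Therefore log_9(59049) = 5

5


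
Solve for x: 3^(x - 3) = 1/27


Express both sides with the same base.
1/27 = 3^(-3)
Since the bases match, equate exponents: x - 3 = -3
So x = -3 - (-3) = 0

x = 0


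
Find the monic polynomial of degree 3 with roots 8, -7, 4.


A monic polynomial with roots 8, -7, 4 is:
p(x) = (x - 8)(x + 7)(x - 4)
After multiplying by (x - 8): x - 8
After multiplying by (x + 7): x^2 - x - 56
After multiplying by (x - 4): x^3 - 5x^2 - 52x + 224

x^3 - 5x^2 - 52x + 224


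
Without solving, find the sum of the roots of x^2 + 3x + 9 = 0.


By Vieta's formulas for ax^2 + bx + c = 0:
  Sum of roots = -b/a
  Product of roots = c/a

Here a = 1, b = 3, c = 9
Sum = -(3)/1 = -3
Product = 9/1 = 9

Sum = -3


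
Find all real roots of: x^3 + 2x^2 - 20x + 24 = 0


Let p(x) = x^3 + 2x^2 - 20x + 24. By the rational root theorem (leading coefficient 1), any rational root is an integer divisor of 24: try ±1, ±2, ... in turn.
Test x = 1: value = 7 ≠ 0.
Test x = -1: value = 45 ≠ 0.
Test x = 2: value = 0 ✓, so (x - 2) is a factor.
Synthetic division by (x - 2): bring down 1; 1(2) + 2 = 4; 4(2) - 20 = -12; (-12)(2) + 24 = 0 → quotient x^2 + 4x - 12, remainder 0.
Solve the quadratic x^2 + 4x - 12 = 0: discriminant = 4^2 - 4(1)(-12) = 16 + 48 = 64.
sqrt(64) = 8, so x = (-4 ± 8)/2: x = 2 or x = -6.

x = -6, x = 2 (multiplicity 2)


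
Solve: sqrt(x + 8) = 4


Square both sides: x + 8 = 4^2 = 16
x = 16 - 8 = 8
x = 8
Check: sqrt(1*8 + 8) = sqrt(16) = 4 ✓

x = 8


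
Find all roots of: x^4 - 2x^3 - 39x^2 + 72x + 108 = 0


Let p(x) = x^4 - 2x^3 - 39x^2 + 72x + 108. By the rational root theorem (leading coefficient 1), any rational root is an integer divisor of 108: try ±1, ±2, ... in turn.
Test x = 1: value = 140 ≠ 0.
Test x = -1: value = 0 ✓, so (x + 1) is a factor.
Synthetic division by (x + 1): bring down 1; 1(-1) - 2 = -3; (-3)(-1) - 39 = -36; (-36)(-1) + 72 = 108; 108(-1) + 108 = 0 → quotient x^3 - 3x^2 - 36x + 108, remainder 0.
Continue with the quotient x^3 - 3x^2 - 36x + 108 (candidates must divide 108; re-test x = -1 first in case it repeats).
Test x = -1: value = 140 ≠ 0.
Test x = 2: value = 32 ≠ 0.
Test x = -2: value = 160 ≠ 0.
Test x = 3: value = 0 ✓, so (x - 3) is a factor.
Synthetic division by (x - 3): bring down 1; 1(3) - 3 = 0; 0(3) - 36 = -36; (-36)(3) + 108 = 0 → quotient x^2 - 36, remainder 0.
Solve the quadratic x^2 - 36 = 0: discriminant = 0^2 - 4(1)(-36) = 0 + 144 = 144.
sqrt(144) = 12, so x = (0 ± 12)/2: x = 6 or x = -6.
Collecting all roots found:

x = -6, x = -1, x = 3, x = 6


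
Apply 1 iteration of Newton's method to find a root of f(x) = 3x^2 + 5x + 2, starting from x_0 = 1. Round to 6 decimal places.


Newton's method: x_(n+1) = x_n - f(x_n)/f'(x_n)
f(x) = 3x^2 + 5x + 2
f'(x) = 6x + 5

Iteration 1:
  f(1.000000) = 10.000000
  f'(1.000000) = 11.000000
  x_1 = 1.000000 - (10.000000)/(11.000000) = 0.090909

x_1 = 0.090909


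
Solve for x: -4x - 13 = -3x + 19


Starting with: -4x - 13 = -3x + 19
Move all x terms to left: (-4 + 3)x = 19 + 13
Simplify: -x = 32
Divide both sides by -1: x = -32

x = -32


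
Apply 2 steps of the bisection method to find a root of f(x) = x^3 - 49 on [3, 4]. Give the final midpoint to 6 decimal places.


f(x) = x^3 - 49
f(3) = -22 < 0
f(4) = 15 > 0

Step 1: midpoint = (3.000000 + 4.000000)/2 = 3.500000
  f(3.500000) = -6.125000
  f(mid) < 0, so root is in [3.500000, 4.000000]

Step 2: midpoint = (3.500000 + 4.000000)/2 = 3.750000
  f(3.750000) = 3.734375
  f(mid) > 0, so root is in [3.500000, 3.750000]

midpoint = 3.750000


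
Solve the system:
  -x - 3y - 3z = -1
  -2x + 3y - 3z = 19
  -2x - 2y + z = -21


Using Cramer's rule. Expand each determinant along the first row.
D  = (-1)*[3*1 - (-3)*(-2)] - (-3)*[(-2)*1 - (-3)*(-2)] + (-3)*[(-2)*(-2) - 3*(-2)]
  = (-1)*(-3) - (-3)*(-8) + (-3)*(10) = -51
Dx = (-1)*[3*1 - (-3)*(-2)] - (-3)*[19*1 - (-3)*(-21)] + (-3)*[19*(-2) - 3*(-21)]
  = (-1)*(-3) - (-3)*(-44) + (-3)*(25) = -204
Dy = (-1)*[19*1 - (-3)*(-21)] - (-1)*[(-2)*1 - (-3)*(-2)] + (-3)*[(-2)*(-21) - 19*(-2)]
  = (-1)*(-44) - (-1)*(-8) + (-3)*(80) = -204
Dz = (-1)*[3*(-21) - 19*(-2)] - (-3)*[(-2)*(-21) - 19*(-2)] + (-1)*[(-2)*(-2) - 3*(-2)]
  = (-1)*(-25) - (-3)*(80) + (-1)*(10) = 255
x = Dx/D = -204/-51 = 4, y = Dy/D = -204/-51 = 4, z = Dz/D = 255/-51 = -5
Check eq1: (-1)(4) + (-3)(4) + (-3)(-5) = -1 = -1 ✓
Check eq2: (-2)(4) + (3)(4) + (-3)(-5) = 19 = 19 ✓
Check eq3: (-2)(4) + (-2)(4) + (1)(-5) = -21 = -21 ✓

x = 4, y = 4, z = -5


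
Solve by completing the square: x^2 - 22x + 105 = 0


Start: x^2 - 22x + 105 = 0
Move constant: x^2 - 22x = -105
Half of -22 is -11, squared is 121
Add 121 to both sides: x^2 - 22x + 121 = 16
(x - 11)^2 = 16
x - 11 = ±4
x = 11 + 4 = 15 or x = 11 - 4 = 7

x = 7, x = 15


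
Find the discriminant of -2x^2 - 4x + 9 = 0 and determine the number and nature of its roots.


For ax^2 + bx + c = 0, discriminant D = b^2 - 4ac
Here a = -2, b = -4, c = 9
D = (-4)^2 - 4(-2)(9) = 16 + 72 = 88

D = 88 > 0 but not a perfect square
The equation has 2 distinct real irrational roots.

Discriminant = 88, 2 distinct real irrational roots


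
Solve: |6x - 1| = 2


An absolute value equation |expr| = 2 gives two cases:
Case 1: 6x - 1 = 2
  6x = 3, so x = 1/2
Case 2: 6x - 1 = -2
  6x = -1, so x = -1/6

x = -1/6, x = 1/2


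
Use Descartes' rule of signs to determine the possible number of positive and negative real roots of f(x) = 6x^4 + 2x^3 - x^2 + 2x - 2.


Descartes' rule of signs:

For positive roots, count sign changes in f(x) = 6x^4 + 2x^3 - x^2 + 2x - 2:
Signs of coefficients: +, +, -, +, -
Number of sign changes: 3
Possible positive real roots: 3, 1

For negative roots, examine f(-x) = 6x^4 - 2x^3 - x^2 - 2x - 2:
Signs of coefficients: +, -, -, -, -
Number of sign changes: 1
Possible negative real roots: 1

Positive roots: 3 or 1; Negative roots: 1


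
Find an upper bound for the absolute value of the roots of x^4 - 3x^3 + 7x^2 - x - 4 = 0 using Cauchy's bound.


Cauchy's bound: all roots r satisfy |r| <= 1 + max(|a_i/a_n|) for i = 0,...,n-1
where a_n is the leading coefficient.

Coefficients: [1, -3, 7, -1, -4]
Leading coefficient a_n = 1
Ratios |a_i/a_n|: 3, 7, 1, 4
Maximum ratio: 7
Cauchy's bound: |r| <= 1 + 7 = 8

Upper bound = 8


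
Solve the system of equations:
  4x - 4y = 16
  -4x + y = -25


Using Cramer's rule:
Determinant D = (4)(1) - (-4)(-4) = 4 - 16 = -12
Dx = (16)(1) - (-25)(-4) = 16 - 100 = -84
Dy = (4)(-25) - (-4)(16) = -100 + 64 = -36
x = Dx/D = -84/-12 = 7
y = Dy/D = -36/-12 = 3

x = 7, y = 3


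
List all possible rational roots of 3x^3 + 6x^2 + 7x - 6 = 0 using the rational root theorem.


Rational root theorem: possible roots are ±p/q where:
  p divides the constant term (-6): p ∈ {1, 2, 3, 6}
  q divides the leading coefficient (3): q ∈ {1, 3}

All possible rational roots: -6, -3, -2, -1, -2/3, -1/3, 1/3, 2/3, 1, 2, 3, 6

-6, -3, -2, -1, -2/3, -1/3, 1/3, 2/3, 1, 2, 3, 6


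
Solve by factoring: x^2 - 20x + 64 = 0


We need two numbers that multiply to 64 and add to -20.
Those numbers are -16 and -4 (since (-16) * (-4) = 64 and (-16) + (-4) = -20).
So x^2 - 20x + 64 = (x - 16)(x - 4) = 0
Setting each factor to zero: x = 16 or x = 4

x = 4, x = 16


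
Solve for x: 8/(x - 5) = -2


Multiply both sides by (x - 5): 8 = -2(x - 5)
Distribute: 8 = -2x + 10
-2x = 8 - 10 = -2
x = 1

x = 1


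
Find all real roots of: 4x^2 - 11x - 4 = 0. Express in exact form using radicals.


Using the quadratic formula: x = (-b ± sqrt(b^2 - 4ac)) / (2a)
Here a = 4, b = -11, c = -4
Discriminant = b^2 - 4ac = (-11)^2 - 4(4)(-4) = 121 + 64 = 185
Since discriminant = 185 > 0, there are two real roots.
x = (11 ± sqrt(185)) / 8
Numerically: x ≈ 3.0752 or x ≈ -0.3252

x = (11 + sqrt(185)) / 8 or x = (11 - sqrt(185)) / 8


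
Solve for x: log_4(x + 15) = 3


Convert to exponential form: x + 15 = 4^3 = 64
x = 64 - 15 = 49
Check: log_4(49 + 15) = log_4(64) = log_4(64) = 3 ✓

x = 49


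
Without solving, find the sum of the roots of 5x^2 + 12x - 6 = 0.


By Vieta's formulas for ax^2 + bx + c = 0:
  Sum of roots = -b/a
  Product of roots = c/a

Here a = 5, b = 12, c = -6
Sum = -(12)/5 = -12/5
Product = -6/5 = -6/5

Sum = -12/5


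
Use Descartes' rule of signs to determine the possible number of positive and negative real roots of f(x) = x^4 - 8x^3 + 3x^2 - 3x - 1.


Descartes' rule of signs:

For positive roots, count sign changes in f(x) = x^4 - 8x^3 + 3x^2 - 3x - 1:
Signs of coefficients: +, -, +, -, -
Number of sign changes: 3
Possible positive real roots: 3, 1

For negative roots, examine f(-x) = x^4 + 8x^3 + 3x^2 + 3x - 1:
Signs of coefficients: +, +, +, +, -
Number of sign changes: 1
Possible negative real roots: 1

Positive roots: 3 or 1; Negative roots: 1


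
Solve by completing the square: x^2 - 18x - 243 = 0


Start: x^2 - 18x - 243 = 0
Move constant: x^2 - 18x = 243
Half of -18 is -9, squared is 81
Add 81 to both sides: x^2 - 18x + 81 = 324
(x - 9)^2 = 324
x - 9 = ±18
x = 9 + 18 = 27 or x = 9 - 18 = -9

x = -9, x = 27


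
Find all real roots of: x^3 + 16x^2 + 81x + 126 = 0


Let p(x) = x^3 + 16x^2 + 81x + 126. By the rational root theorem (leading coefficient 1), any rational root is an integer divisor of 126: try ±1, ±2, ... in turn.
Test x = 1: value = 224 ≠ 0.
Test x = -1: value = 60 ≠ 0.
Test x = 2: value = 360 ≠ 0.
Test x = -2: value = 20 ≠ 0.
Test x = 3: value = 540 ≠ 0.
Test x = -3: value = 0 ✓, so (x + 3) is a factor.
Synthetic division by (x + 3): bring down 1; 1(-3) + 16 = 13; 13(-3) + 81 = 42; 42(-3) + 126 = 0 → quotient x^2 + 13x + 42, remainder 0.
Solve the quadratic x^2 + 13x + 42 = 0: discriminant = 13^2 - 4(1)(42) = 169 - 168 = 1.
sqrt(1) = 1, so x = (-13 ± 1)/2: x = -6 or x = -7.

x = -7, x = -6, x = -3


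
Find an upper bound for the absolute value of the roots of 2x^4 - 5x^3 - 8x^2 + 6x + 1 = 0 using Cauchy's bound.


Cauchy's bound: all roots r satisfy |r| <= 1 + max(|a_i/a_n|) for i = 0,...,n-1
where a_n is the leading coefficient.

Coefficients: [2, -5, -8, 6, 1]
Leading coefficient a_n = 2
Ratios |a_i/a_n|: 5/2, 4, 3, 1/2
Maximum ratio: 4
Cauchy's bound: |r| <= 1 + 4 = 5

Upper bound = 5


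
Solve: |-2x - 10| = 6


An absolute value equation |expr| = 6 gives two cases:
Case 1: -2x - 10 = 6
  -2x = 16, so x = -8
Case 2: -2x - 10 = -6
  -2x = 4, so x = -2

x = -8, x = -2


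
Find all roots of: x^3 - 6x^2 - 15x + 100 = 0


Let p(x) = x^3 - 6x^2 - 15x + 100. By the rational root theorem (leading coefficient 1), any rational root is an integer divisor of 100: try ±1, ±2, ... in turn.
Test x = 1: value = 80 ≠ 0.
Test x = -1: value = 108 ≠ 0.
Test x = 2: value = 54 ≠ 0.
Test x = -2: value = 98 ≠ 0.
Test x = 4: value = 8 ≠ 0.
Test x = -4: value = 0 ✓, so (x + 4) is a factor.
Synthetic division by (x + 4): bring down 1; 1(-4) - 6 = -10; (-10)(-4) - 15 = 25; 25(-4) + 100 = 0 → quotient x^2 - 10x + 25, remainder 0.
Solve the quadratic x^2 - 10x + 25 = 0: discriminant = (-10)^2 - 4(1)(25) = 100 - 100 = 0.
Discriminant = 0, so a double root: x = 10/2 = 5.
Collecting all roots found:

x = -4, x = 5 (multiplicity 2)


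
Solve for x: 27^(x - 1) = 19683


Express both sides with the same base.
19683 = 27^3
Since the bases match, equate exponents: x - 1 = 3
So x = 3 - (-1) = 4

x = 4


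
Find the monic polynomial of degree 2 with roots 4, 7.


A monic polynomial with roots 4, 7 is:
p(x) = (x - 4)(x - 7)
After multiplying by (x - 4): x - 4
After multiplying by (x - 7): x^2 - 11x + 28

x^2 - 11x + 28


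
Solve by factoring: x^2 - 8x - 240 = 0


We need two numbers that multiply to -240 and add to -8.
Those numbers are -20 and 12 (since (-20) * 12 = -240 and (-20) + 12 = -8).
So x^2 - 8x - 240 = (x - 20)(x + 12) = 0
Setting each factor to zero: x = 20 or x = -12

x = -12, x = 20


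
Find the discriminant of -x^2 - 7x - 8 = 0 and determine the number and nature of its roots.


For ax^2 + bx + c = 0, discriminant D = b^2 - 4ac
Here a = -1, b = -7, c = -8
D = (-7)^2 - 4(-1)(-8) = 49 - 32 = 17

D = 17 > 0 but not a perfect square
The equation has 2 distinct real irrational roots.

Discriminant = 17, 2 distinct real irrational roots


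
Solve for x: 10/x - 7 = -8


Subtract -7 from both sides: 10/x = -1
Multiply both sides by x: 10 = -1 * x
Divide by -1: x = -10

x = -10


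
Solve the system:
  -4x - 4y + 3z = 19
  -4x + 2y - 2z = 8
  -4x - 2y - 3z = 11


Using Cramer's rule. Expand each determinant along the first row.
D  = (-4)*[2*(-3) - (-2)*(-2)] - (-4)*[(-4)*(-3) - (-2)*(-4)] + 3*[(-4)*(-2) - 2*(-4)]
  = (-4)*(-10) - (-4)*(4) + 3*(16) = 104
Dx = 19*[2*(-3) - (-2)*(-2)] - (-4)*[8*(-3) - (-2)*11] + 3*[8*(-2) - 2*11]
  = 19*(-10) - (-4)*(-2) + 3*(-38) = -312
Dy = (-4)*[8*(-3) - (-2)*11] - 19*[(-4)*(-3) - (-2)*(-4)] + 3*[(-4)*11 - 8*(-4)]
  = (-4)*(-2) - 19*(4) + 3*(-12) = -104
Dz = (-4)*[2*11 - 8*(-2)] - (-4)*[(-4)*11 - 8*(-4)] + 19*[(-4)*(-2) - 2*(-4)]
  = (-4)*(38) - (-4)*(-12) + 19*(16) = 104
x = Dx/D = -312/104 = -3, y = Dy/D = -104/104 = -1, z = Dz/D = 104/104 = 1
Check eq1: (-4)(-3) + (-4)(-1) + (3)(1) = 19 = 19 ✓
Check eq2: (-4)(-3) + (2)(-1) + (-2)(1) = 8 = 8 ✓
Check eq3: (-4)(-3) + (-2)(-1) + (-3)(1) = 11 = 11 ✓

x = -3, y = -1, z = 1


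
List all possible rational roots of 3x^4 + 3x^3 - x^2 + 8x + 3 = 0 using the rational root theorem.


Rational root theorem: possible roots are ±p/q where:
  p divides the constant term (3): p ∈ {1, 3}
  q divides the leading coefficient (3): q ∈ {1, 3}

All possible rational roots: -3, -1, -1/3, 1/3, 1, 3

-3, -1, -1/3, 1/3, 1, 3


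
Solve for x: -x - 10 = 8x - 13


Starting with: -x - 10 = 8x - 13
Move all x terms to left: (-1 - 8)x = -13 + 10
Simplify: -9x = -3
Divide both sides by -9: x = 1/3

x = 1/3


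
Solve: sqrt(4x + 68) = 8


Square both sides: 4x + 68 = 8^2 = 64
4x = 64 - 68 = -4
x = -1
Check: sqrt(4*(-1) + 68) = sqrt(64) = 8 ✓

x = -1


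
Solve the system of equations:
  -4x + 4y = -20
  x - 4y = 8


Using Cramer's rule:
Determinant D = (-4)(-4) - (1)(4) = 16 - 4 = 12
Dx = (-20)(-4) - (8)(4) = 80 - 32 = 48
Dy = (-4)(8) - (1)(-20) = -32 + 20 = -12
x = Dx/D = 48/12 = 4
y = Dy/D = -12/12 = -1

x = 4, y = -1


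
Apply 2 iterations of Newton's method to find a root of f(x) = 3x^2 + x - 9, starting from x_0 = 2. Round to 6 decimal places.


Newton's method: x_(n+1) = x_n - f(x_n)/f'(x_n)
f(x) = 3x^2 + x - 9
f'(x) = 6x + 1

Iteration 1:
  f(2.000000) = 5.000000
  f'(2.000000) = 13.000000
  x_1 = 2.000000 - (5.000000)/(13.000000) = 1.615385

Iteration 2:
  f(1.615385) = 0.443787
  f'(1.615385) = 10.692308
  x_2 = 1.615385 - (0.443787)/(10.692308) = 1.573879

x_2 = 1.573879


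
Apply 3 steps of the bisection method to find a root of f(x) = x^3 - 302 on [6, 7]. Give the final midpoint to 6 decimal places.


f(x) = x^3 - 302
f(6) = -86 < 0
f(7) = 41 > 0

Step 1: midpoint = (6.000000 + 7.000000)/2 = 6.500000
  f(6.500000) = -27.375000
  f(mid) < 0, so root is in [6.500000, 7.000000]

Step 2: midpoint = (6.500000 + 7.000000)/2 = 6.750000
  f(6.750000) = 5.546875
  f(mid) > 0, so root is in [6.500000, 6.750000]

Step 3: midpoint = (6.500000 + 6.750000)/2 = 6.625000
  f(6.625000) = -11.224609
  f(mid) < 0, so root is in [6.625000, 6.750000]

midpoint = 6.625000


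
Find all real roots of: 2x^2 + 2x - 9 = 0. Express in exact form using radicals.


Using the quadratic formula: x = (-b ± sqrt(b^2 - 4ac)) / (2a)
Here a = 2, b = 2, c = -9
Discriminant = b^2 - 4ac = 2^2 - 4(2)(-9) = 4 + 72 = 76
Since discriminant = 76 > 0, there are two real roots.
x = (-2 ± 2*sqrt(19)) / 4
Simplifying: x = (-1 ± sqrt(19)) / 2
Numerically: x ≈ 1.6794 or x ≈ -2.6794

x = (-1 + sqrt(19)) / 2 or x = (-1 - sqrt(19)) / 2


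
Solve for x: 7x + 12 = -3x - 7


Starting with: 7x + 12 = -3x - 7
Move all x terms to left: (7 + 3)x = -7 - 12
Simplify: 10x = -19
Divide both sides by 10: x = -19/10

x = -19/10


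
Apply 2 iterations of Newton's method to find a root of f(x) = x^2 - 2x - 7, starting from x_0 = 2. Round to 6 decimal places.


Newton's method: x_(n+1) = x_n - f(x_n)/f'(x_n)
f(x) = x^2 - 2x - 7
f'(x) = 2x - 2

Iteration 1:
  f(2.000000) = -7.000000
  f'(2.000000) = 2.000000
  x_1 = 2.000000 - (-7.000000)/(2.000000) = 5.500000

Iteration 2:
  f(5.500000) = 12.250000
  f'(5.500000) = 9.000000
  x_2 = 5.500000 - (12.250000)/(9.000000) = 4.138889

x_2 = 4.138889


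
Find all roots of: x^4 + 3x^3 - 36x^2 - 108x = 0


The constant term is 0, so x = 0 is a root. Factor out x:
  x^3 + 3x^2 - 36x - 108 = 0
Let p(x) = x^3 + 3x^2 - 36x - 108. By the rational root theorem (leading coefficient 1), any rational root is an integer divisor of 108: try ±1, ±2, ... in turn.
Test x = 1: value = -140 ≠ 0.
Test x = -1: value = -70 ≠ 0.
Test x = 2: value = -160 ≠ 0.
Test x = -2: value = -32 ≠ 0.
Test x = 3: value = -162 ≠ 0.
Test x = -3: value = 0 ✓, so (x + 3) is a factor.
Synthetic division by (x + 3): bring down 1; 1(-3) + 3 = 0; 0(-3) - 36 = -36; (-36)(-3) - 108 = 0 → quotient x^2 - 36, remainder 0.
Solve the quadratic x^2 - 36 = 0: discriminant = 0^2 - 4(1)(-36) = 0 + 144 = 144.
sqrt(144) = 12, so x = (0 ± 12)/2: x = 6 or x = -6.
Collecting all roots found:

x = -6, x = -3, x = 0, x = 6


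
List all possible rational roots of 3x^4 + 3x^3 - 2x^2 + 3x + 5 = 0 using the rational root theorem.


Rational root theorem: possible roots are ±p/q where:
  p divides the constant term (5): p ∈ {1, 5}
  q divides the leading coefficient (3): q ∈ {1, 3}

All possible rational roots: -5, -5/3, -1, -1/3, 1/3, 1, 5/3, 5

-5, -5/3, -1, -1/3, 1/3, 1, 5/3, 5


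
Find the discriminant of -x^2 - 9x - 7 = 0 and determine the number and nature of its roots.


For ax^2 + bx + c = 0, discriminant D = b^2 - 4ac
Here a = -1, b = -9, c = -7
D = (-9)^2 - 4(-1)(-7) = 81 - 28 = 53

D = 53 > 0 but not a perfect square
The equation has 2 distinct real irrational roots.

Discriminant = 53, 2 distinct real irrational roots


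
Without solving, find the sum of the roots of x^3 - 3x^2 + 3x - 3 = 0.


By Vieta's formulas for x^3 + bx^2 + cx + d = 0:
  r1 + r2 + r3 = -b/a = 3
  r1*r2 + r1*r3 + r2*r3 = c/a = 3
  r1*r2*r3 = -d/a = 3


Sum = 3


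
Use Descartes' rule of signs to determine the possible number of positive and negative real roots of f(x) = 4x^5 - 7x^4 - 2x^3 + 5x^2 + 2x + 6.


Descartes' rule of signs:

For positive roots, count sign changes in f(x) = 4x^5 - 7x^4 - 2x^3 + 5x^2 + 2x + 6:
Signs of coefficients: +, -, -, +, +, +
Number of sign changes: 2
Possible positive real roots: 2, 0

For negative roots, examine f(-x) = -4x^5 - 7x^4 + 2x^3 + 5x^2 - 2x + 6:
Signs of coefficients: -, -, +, +, -, +
Number of sign changes: 3
Possible negative real roots: 3, 1

Positive roots: 2 or 0; Negative roots: 3 or 1


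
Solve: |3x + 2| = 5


An absolute value equation |expr| = 5 gives two cases:
Case 1: 3x + 2 = 5
  3x = 3, so x = 1
Case 2: 3x + 2 = -5
  3x = -7, so x = -7/3

x = -7/3, x = 1


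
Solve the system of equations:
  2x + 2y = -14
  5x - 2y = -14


Using Cramer's rule:
Determinant D = (2)(-2) - (5)(2) = -4 - 10 = -14
Dx = (-14)(-2) - (-14)(2) = 28 + 28 = 56
Dy = (2)(-14) - (5)(-14) = -28 + 70 = 42
x = Dx/D = 56/-14 = -4
y = Dy/D = 42/-14 = -3

x = -4, y = -3


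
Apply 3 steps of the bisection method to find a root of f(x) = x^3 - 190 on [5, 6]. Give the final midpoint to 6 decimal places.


f(x) = x^3 - 190
f(5) = -65 < 0
f(6) = 26 > 0

Step 1: midpoint = (5.000000 + 6.000000)/2 = 5.500000
  f(5.500000) = -23.625000
  f(mid) < 0, so root is in [5.500000, 6.000000]

Step 2: midpoint = (5.500000 + 6.000000)/2 = 5.750000
  f(5.750000) = 0.109375
  f(mid) > 0, so root is in [5.500000, 5.750000]

Step 3: midpoint = (5.500000 + 5.750000)/2 = 5.625000
  f(5.625000) = -12.021484
  f(mid) < 0, so root is in [5.625000, 5.750000]

midpoint = 5.625000


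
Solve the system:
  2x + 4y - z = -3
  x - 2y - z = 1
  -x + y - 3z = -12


Using Cramer's rule. Expand each determinant along the first row.
D  = 2*[(-2)*(-3) - (-1)*1] - 4*[1*(-3) - (-1)*(-1)] + (-1)*[1*1 - (-2)*(-1)]
  = 2*(7) - 4*(-4) + (-1)*(-1) = 31
Dx = (-3)*[(-2)*(-3) - (-1)*1] - 4*[1*(-3) - (-1)*(-12)] + (-1)*[1*1 - (-2)*(-12)]
  = (-3)*(7) - 4*(-15) + (-1)*(-23) = 62
Dy = 2*[1*(-3) - (-1)*(-12)] - (-3)*[1*(-3) - (-1)*(-1)] + (-1)*[1*(-12) - 1*(-1)]
  = 2*(-15) - (-3)*(-4) + (-1)*(-11) = -31
Dz = 2*[(-2)*(-12) - 1*1] - 4*[1*(-12) - 1*(-1)] + (-3)*[1*1 - (-2)*(-1)]
  = 2*(23) - 4*(-11) + (-3)*(-1) = 93
x = Dx/D = 62/31 = 2, y = Dy/D = -31/31 = -1, z = Dz/D = 93/31 = 3
Check eq1: (2)(2) + (4)(-1) + (-1)(3) = -3 = -3 ✓
Check eq2: (1)(2) + (-2)(-1) + (-1)(3) = 1 = 1 ✓
Check eq3: (-1)(2) + (1)(-1) + (-3)(3) = -12 = -12 ✓

x = 2, y = -1, z = 3


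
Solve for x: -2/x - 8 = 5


Subtract -8 from both sides: -2/x = 13
Multiply both sides by x: -2 = 13 * x
Divide by 13: x = -2/13

x = -2/13


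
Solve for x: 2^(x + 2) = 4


Express both sides with the same base.
4 = 2^2
Since the bases match, equate exponents: x + 2 = 2
So x = 2 - (2) = 0

x = 0


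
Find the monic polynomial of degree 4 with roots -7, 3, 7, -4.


A monic polynomial with roots -7, 3, 7, -4 is:
p(x) = (x + 7)(x - 3)(x - 7)(x + 4)
After multiplying by (x + 7): x + 7
After multiplying by (x - 3): x^2 + 4x - 21
After multiplying by (x - 7): x^3 - 3x^2 - 49x + 147
After multiplying by (x + 4): x^4 + x^3 - 61x^2 - 49x + 588

x^4 + x^3 - 61x^2 - 49x + 588


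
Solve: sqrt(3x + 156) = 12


Square both sides: 3x + 156 = 12^2 = 144
3x = 144 - 156 = -12
x = -4
Check: sqrt(3*(-4) + 156) = sqrt(144) = 12 ✓

x = -4


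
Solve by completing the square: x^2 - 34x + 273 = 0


Start: x^2 - 34x + 273 = 0
Move constant: x^2 - 34x = -273
Half of -34 is -17, squared is 289
Add 289 to both sides: x^2 - 34x + 289 = 16
(x - 17)^2 = 16
x - 17 = ±4
x = 17 + 4 = 21 or x = 17 - 4 = 13

x = 13, x = 21


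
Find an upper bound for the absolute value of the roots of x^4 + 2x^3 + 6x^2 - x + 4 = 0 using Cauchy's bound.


Cauchy's bound: all roots r satisfy |r| <= 1 + max(|a_i/a_n|) for i = 0,...,n-1
where a_n is the leading coefficient.

Coefficients: [1, 2, 6, -1, 4]
Leading coefficient a_n = 1
Ratios |a_i/a_n|: 2, 6, 1, 4
Maximum ratio: 6
Cauchy's bound: |r| <= 1 + 6 = 7

Upper bound = 7


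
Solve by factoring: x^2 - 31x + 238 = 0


We need two numbers that multiply to 238 and add to -31.
Those numbers are -14 and -17 (since (-14) * (-17) = 238 and (-14) + (-17) = -31).
So x^2 - 31x + 238 = (x - 14)(x - 17) = 0
Setting each factor to zero: x = 14 or x = 17

x = 14, x = 17


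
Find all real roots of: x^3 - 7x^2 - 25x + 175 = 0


Let p(x) = x^3 - 7x^2 - 25x + 175. By the rational root theorem (leading coefficient 1), any rational root is an integer divisor of 175: try ±1, ±2, ... in turn.
Test x = 1: value = 144 ≠ 0.
Test x = -1: value = 192 ≠ 0.
Test x = 5: value = 0 ✓, so (x - 5) is a factor.
Synthetic division by (x - 5): bring down 1; 1(5) - 7 = -2; (-2)(5) - 25 = -35; (-35)(5) + 175 = 0 → quotient x^2 - 2x - 35, remainder 0.
Solve the quadratic x^2 - 2x - 35 = 0: discriminant = (-2)^2 - 4(1)(-35) = 4 + 140 = 144.
sqrt(144) = 12, so x = (2 ± 12)/2: x = 7 or x = -5.

x = -5, x = 5, x = 7


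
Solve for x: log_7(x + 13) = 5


Convert to exponential form: x + 13 = 7^5 = 16807
x = 16807 - 13 = 16794
Check: log_7(16794 + 13) = log_7(16807) = log_7(16807) = 5 ✓

x = 16794


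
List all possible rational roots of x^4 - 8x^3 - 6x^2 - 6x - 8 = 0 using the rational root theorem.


Rational root theorem: possible roots are ±p/q where:
  p divides the constant term (-8): p ∈ {1, 2, 4, 8}
  q divides the leading coefficient (1): q ∈ {1}

All possible rational roots: -8, -4, -2, -1, 1, 2, 4, 8

-8, -4, -2, -1, 1, 2, 4, 8


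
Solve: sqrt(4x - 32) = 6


Square both sides: 4x - 32 = 6^2 = 36
4x = 36 + 32 = 68
x = 17
Check: sqrt(4*17 - 32) = sqrt(36) = 6 ✓

x = 17


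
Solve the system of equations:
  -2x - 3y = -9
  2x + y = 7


Using Cramer's rule:
Determinant D = (-2)(1) - (2)(-3) = -2 + 6 = 4
Dx = (-9)(1) - (7)(-3) = -9 + 21 = 12
Dy = (-2)(7) - (2)(-9) = -14 + 18 = 4
x = Dx/D = 12/4 = 3
y = Dy/D = 4/4 = 1

x = 3, y = 1


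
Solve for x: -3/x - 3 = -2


Subtract -3 from both sides: -3/x = 1
Multiply both sides by x: -3 = 1 * x
Divide by 1: x = -3

x = -3


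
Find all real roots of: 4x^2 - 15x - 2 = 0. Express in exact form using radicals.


Using the quadratic formula: x = (-b ± sqrt(b^2 - 4ac)) / (2a)
Here a = 4, b = -15, c = -2
Discriminant = b^2 - 4ac = (-15)^2 - 4(4)(-2) = 225 + 32 = 257
Since discriminant = 257 > 0, there are two real roots.
x = (15 ± sqrt(257)) / 8
Numerically: x ≈ 3.8789 or x ≈ -0.1289

x = (15 + sqrt(257)) / 8 or x = (15 - sqrt(257)) / 8


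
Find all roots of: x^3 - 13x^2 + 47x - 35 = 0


Let p(x) = x^3 - 13x^2 + 47x - 35. By the rational root theorem (leading coefficient 1), any rational root is an integer divisor of 35: try ±1, ±2, ... in turn.
Test x = 1: value = 0 ✓, so (x - 1) is a factor.
Synthetic division by (x - 1): bring down 1; 1(1) - 13 = -12; (-12)(1) + 47 = 35; 35(1) - 35 = 0 → quotient x^2 - 12x + 35, remainder 0.
Solve the quadratic x^2 - 12x + 35 = 0: discriminant = (-12)^2 - 4(1)(35) = 144 - 140 = 4.
sqrt(4) = 2, so x = (12 ± 2)/2: x = 7 or x = 5.
Collecting all roots found:

x = 1, x = 5, x = 7


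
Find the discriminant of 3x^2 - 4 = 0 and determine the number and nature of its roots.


For ax^2 + bx + c = 0, discriminant D = b^2 - 4ac
Here a = 3, b = 0, c = -4
D = (0)^2 - 4(3)(-4) = 0 + 48 = 48

D = 48 > 0 but not a perfect square
The equation has 2 distinct real irrational roots.

Discriminant = 48, 2 distinct real irrational roots


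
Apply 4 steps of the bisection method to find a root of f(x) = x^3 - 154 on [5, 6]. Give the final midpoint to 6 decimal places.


f(x) = x^3 - 154
f(5) = -29 < 0
f(6) = 62 > 0

Step 1: midpoint = (5.000000 + 6.000000)/2 = 5.500000
  f(5.500000) = 12.375000
  f(mid) > 0, so root is in [5.000000, 5.500000]

Step 2: midpoint = (5.000000 + 5.500000)/2 = 5.250000
  f(5.250000) = -9.296875
  f(mid) < 0, so root is in [5.250000, 5.500000]

Step 3: midpoint = (5.250000 + 5.500000)/2 = 5.375000
  f(5.375000) = 1.287109
  f(mid) > 0, so root is in [5.250000, 5.375000]

Step 4: midpoint = (5.250000 + 5.375000)/2 = 5.312500
  f(5.312500) = -4.067139
  f(mid) < 0, so root is in [5.312500, 5.375000]

midpoint = 5.312500


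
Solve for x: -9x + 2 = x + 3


Starting with: -9x + 2 = x + 3
Move all x terms to left: (-9 - 1)x = 3 - 2
Simplify: -10x = 1
Divide both sides by -10: x = -1/10

x = -1/10


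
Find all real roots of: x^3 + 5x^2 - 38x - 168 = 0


Let p(x) = x^3 + 5x^2 - 38x - 168. By the rational root theorem (leading coefficient 1), any rational root is an integer divisor of 168: try ±1, ±2, ... in turn.
Test x = 1: value = -200 ≠ 0.
Test x = -1: value = -126 ≠ 0.
Test x = 2: value = -216 ≠ 0.
Test x = -2: value = -80 ≠ 0.
Test x = 3: value = -210 ≠ 0.
Test x = -3: value = -36 ≠ 0.
Test x = 4: value = -176 ≠ 0.
Test x = -4: value = 0 ✓, so (x + 4) is a factor.
Synthetic division by (x + 4): bring down 1; 1(-4) + 5 = 1; 1(-4) - 38 = -42; (-42)(-4) - 168 = 0 → quotient x^2 + x - 42, remainder 0.
Solve the quadratic x^2 + x - 42 = 0: discriminant = 1^2 - 4(1)(-42) = 1 + 168 = 169.
sqrt(169) = 13, so x = (-1 ± 13)/2: x = 6 or x = -7.

x = -7, x = -4, x = 6


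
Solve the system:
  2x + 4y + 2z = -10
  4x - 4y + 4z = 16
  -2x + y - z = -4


Using Cramer's rule. Expand each determinant along the first row.
D  = 2*[(-4)*(-1) - 4*1] - 4*[4*(-1) - 4*(-2)] + 2*[4*1 - (-4)*(-2)]
  = 2*(0) - 4*(4) + 2*(-4) = -24
Dx = (-10)*[(-4)*(-1) - 4*1] - 4*[16*(-1) - 4*(-4)] + 2*[16*1 - (-4)*(-4)]
  = (-10)*(0) - 4*(0) + 2*(0) = 0
Dy = 2*[16*(-1) - 4*(-4)] - (-10)*[4*(-1) - 4*(-2)] + 2*[4*(-4) - 16*(-2)]
  = 2*(0) - (-10)*(4) + 2*(16) = 72
Dz = 2*[(-4)*(-4) - 16*1] - 4*[4*(-4) - 16*(-2)] + (-10)*[4*1 - (-4)*(-2)]
  = 2*(0) - 4*(16) + (-10)*(-4) = -24
x = Dx/D = 0/-24 = 0, y = Dy/D = 72/-24 = -3, z = Dz/D = -24/-24 = 1
Check eq1: (2)(0) + (4)(-3) + (2)(1) = -10 = -10 ✓
Check eq2: (4)(0) + (-4)(-3) + (4)(1) = 16 = 16 ✓
Check eq3: (-2)(0) + (1)(-3) + (-1)(1) = -4 = -4 ✓

x = 0, y = -3, z = 1


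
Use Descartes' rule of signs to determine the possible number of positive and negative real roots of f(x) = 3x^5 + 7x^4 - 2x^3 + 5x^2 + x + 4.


Descartes' rule of signs:

For positive roots, count sign changes in f(x) = 3x^5 + 7x^4 - 2x^3 + 5x^2 + x + 4:
Signs of coefficients: +, +, -, +, +, +
Number of sign changes: 2
Possible positive real roots: 2, 0

For negative roots, examine f(-x) = -3x^5 + 7x^4 + 2x^3 + 5x^2 - x + 4:
Signs of coefficients: -, +, +, +, -, +
Number of sign changes: 3
Possible negative real roots: 3, 1

Positive roots: 2 or 0; Negative roots: 3 or 1


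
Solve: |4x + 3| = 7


An absolute value equation |expr| = 7 gives two cases:
Case 1: 4x + 3 = 7
  4x = 4, so x = 1
Case 2: 4x + 3 = -7
  4x = -10, so x = -5/2

x = -5/2, x = 1


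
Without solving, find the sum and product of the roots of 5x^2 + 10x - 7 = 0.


By Vieta's formulas for ax^2 + bx + c = 0:
  Sum of roots = -b/a
  Product of roots = c/a

Here a = 5, b = 10, c = -7
Sum = -(10)/5 = -2
Product = -7/5 = -7/5

Sum = -2, Product = -7/5


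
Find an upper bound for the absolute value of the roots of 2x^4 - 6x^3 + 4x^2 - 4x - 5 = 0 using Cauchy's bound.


Cauchy's bound: all roots r satisfy |r| <= 1 + max(|a_i/a_n|) for i = 0,...,n-1
where a_n is the leading coefficient.

Coefficients: [2, -6, 4, -4, -5]
Leading coefficient a_n = 2
Ratios |a_i/a_n|: 3, 2, 2, 5/2
Maximum ratio: 3
Cauchy's bound: |r| <= 1 + 3 = 4

Upper bound = 4
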